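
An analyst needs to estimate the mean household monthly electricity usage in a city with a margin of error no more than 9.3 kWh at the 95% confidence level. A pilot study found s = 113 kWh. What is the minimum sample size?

For a mean, the margin of error is E = z·σ/√n, so n = (zσ/E)².
At 95% confidence, z = 1.960.
n = (1.960 × 113 / 9.3)² = 567.16
Round up: n = 568.

568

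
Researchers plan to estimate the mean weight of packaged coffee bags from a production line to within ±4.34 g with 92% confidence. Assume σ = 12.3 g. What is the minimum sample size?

n = 25

For a mean, the margin of error is E = z·σ/√n, so n = (zσ/E)².
At 92% confidence, z = 1.751.
n = (1.751 × 12.3 / 4.34)² = 24.63
Round up: n = 25.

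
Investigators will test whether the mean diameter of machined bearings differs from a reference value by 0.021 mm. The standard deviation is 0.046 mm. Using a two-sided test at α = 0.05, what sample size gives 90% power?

51

For a one-sample z-test, n = ((z_{α/2} + z_β)·σ/δ)².
z_{α/2} = 1.960 (two-sided α = 0.05); z_β = 1.282 (power 90% → β = 0.1).
n = (3.242 × 0.046 / 0.021)² = 50.43
Round up: n = 51.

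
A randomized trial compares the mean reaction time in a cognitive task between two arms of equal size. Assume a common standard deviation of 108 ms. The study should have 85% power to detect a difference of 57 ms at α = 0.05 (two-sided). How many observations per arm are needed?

65 per group

For two equal groups, n per group = 2·((z_{α/2} + z_β)·σ/δ)².
z_{α/2} = 1.960; z_β = 1.036 (power 85%).
n = 2 × (2.996 × 108 / 57)² = 2 × 32.22 = 64.44
Round up: n = 65 per group.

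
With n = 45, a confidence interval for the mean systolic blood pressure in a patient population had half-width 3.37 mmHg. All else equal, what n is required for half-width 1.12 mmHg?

408

Margin of error scales as 1/√n, so n₂ = n₁·(E₁/E₂)².
n₂ = 45 × (3.37/1.12)² = 45 × 9.054 = 407.43
Round up: n₂ = 408.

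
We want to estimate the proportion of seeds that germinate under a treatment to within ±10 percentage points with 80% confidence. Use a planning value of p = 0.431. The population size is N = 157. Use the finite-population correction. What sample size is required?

For a proportion with margin E = 0.1 at 80% confidence, z = 1.282.
n = p̂(1−p̂)(z/E)² = 0.431 × 0.569 × (1.282/0.1)² = 40.31 — call this n₀.
Finite-population correction with N = 157: n = n₀ / (1 + (n₀−1)/N) = 40.31 / 1.25 = 32.25
Round up: n = 33.

33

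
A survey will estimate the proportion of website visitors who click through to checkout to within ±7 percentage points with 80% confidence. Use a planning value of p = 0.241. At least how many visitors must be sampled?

n = 62

For a proportion with margin E = 0.07 at 80% confidence, z = 1.282.
n = p̂(1−p̂)(z/E)² = 0.241 × 0.759 × (1.282/0.07)² = 61.35
Round up: n = 62.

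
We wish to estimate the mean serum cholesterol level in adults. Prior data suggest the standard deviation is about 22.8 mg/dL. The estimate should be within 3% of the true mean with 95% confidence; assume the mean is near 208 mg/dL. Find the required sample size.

52

For a mean, the margin of error is E = z·σ/√n, so n = (zσ/E)².
At 95% confidence, z = 1.960.
E = 3% of 208 = 6.24 mg/dL.
n = (1.960 × 22.8 / 6.24)² = 51.29
Round up: n = 52.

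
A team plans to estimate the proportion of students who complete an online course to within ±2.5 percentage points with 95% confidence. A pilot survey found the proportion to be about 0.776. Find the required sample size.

n = 1069

For a proportion with margin E = 0.025 at 95% confidence, z = 1.960.
n = p̂(1−p̂)(z/E)² = 0.776 × 0.224 × (1.960/0.025)² = 1068.42
Round up: n = 1069.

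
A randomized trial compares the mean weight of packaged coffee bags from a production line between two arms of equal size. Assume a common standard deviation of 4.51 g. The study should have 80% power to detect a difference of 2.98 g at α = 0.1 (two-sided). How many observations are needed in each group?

29 per group

For two equal groups, n per group = 2·((z_{α/2} + z_β)·σ/δ)².
z_{α/2} = 1.645; z_β = 0.842 (power 80%).
n = 2 × (2.487 × 4.51 / 2.98)² = 2 × 14.17 = 28.34
Round up: n = 29 per group.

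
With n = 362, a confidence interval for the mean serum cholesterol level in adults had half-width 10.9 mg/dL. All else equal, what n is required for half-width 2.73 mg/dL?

Margin of error scales as 1/√n, so n₂ = n₁·(E₁/E₂)².
n₂ = 362 × (10.9/2.73)² = 362 × 15.94 = 5770.28
Round up: n₂ = 5771.

n = 5771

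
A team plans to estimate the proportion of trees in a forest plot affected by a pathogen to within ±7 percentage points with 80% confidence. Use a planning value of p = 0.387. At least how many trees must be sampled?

80

For a proportion with margin E = 0.07 at 80% confidence, z = 1.282.
n = p̂(1−p̂)(z/E)² = 0.387 × 0.613 × (1.282/0.07)² = 79.57
Round up: n = 80.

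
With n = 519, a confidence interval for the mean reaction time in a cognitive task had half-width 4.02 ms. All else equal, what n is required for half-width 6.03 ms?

Margin of error scales as 1/√n, so n₂ = n₁·(E₁/E₂)².
n₂ = 519 × (4.02/6.03)² = 519 × 0.4444 = 230.64
Round up: n₂ = 231.

231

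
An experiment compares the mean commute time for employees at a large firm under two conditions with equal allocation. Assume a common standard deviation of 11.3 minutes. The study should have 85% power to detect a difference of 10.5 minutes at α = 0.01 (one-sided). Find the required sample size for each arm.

For two equal groups, n per group = 2·((z_α + z_β)·σ/δ)².
z_α = 2.326; z_β = 1.036 (power 85%).
n = 2 × (3.362 × 11.3 / 10.5)² = 2 × 13.09 = 26.18
Round up: n = 27 per group.

27 per group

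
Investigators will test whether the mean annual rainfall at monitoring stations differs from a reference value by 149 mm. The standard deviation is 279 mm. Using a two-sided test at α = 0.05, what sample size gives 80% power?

n = 28

For a one-sample z-test, n = ((z_{α/2} + z_β)·σ/δ)².
z_{α/2} = 1.960 (two-sided α = 0.05); z_β = 0.842 (power 80% → β = 0.2).
n = (2.802 × 279 / 149)² = 27.53
Round up: n = 28.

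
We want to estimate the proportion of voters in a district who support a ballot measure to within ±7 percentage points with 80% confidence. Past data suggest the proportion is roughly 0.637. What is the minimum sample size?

78

For a proportion with margin E = 0.07 at 80% confidence, z = 1.282.
n = p̂(1−p̂)(z/E)² = 0.637 × 0.363 × (1.282/0.07)² = 77.56
Round up: n = 78.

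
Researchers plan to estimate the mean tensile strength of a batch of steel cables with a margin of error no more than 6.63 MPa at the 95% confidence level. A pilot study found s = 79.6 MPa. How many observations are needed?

554

For a mean, the margin of error is E = z·σ/√n, so n = (zσ/E)².
At 95% confidence, z = 1.960.
n = (1.960 × 79.6 / 6.63)² = 553.75
Round up: n = 554.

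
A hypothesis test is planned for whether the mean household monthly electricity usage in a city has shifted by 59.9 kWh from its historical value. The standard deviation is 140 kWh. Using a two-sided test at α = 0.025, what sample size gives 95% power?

For a one-sample z-test, n = ((z_{α/2} + z_β)·σ/δ)².
z_{α/2} = 2.241 (two-sided α = 0.025); z_β = 1.645 (power 95% → β = 0.05).
n = (3.886 × 140 / 59.9)² = 82.49
Round up: n = 83.

83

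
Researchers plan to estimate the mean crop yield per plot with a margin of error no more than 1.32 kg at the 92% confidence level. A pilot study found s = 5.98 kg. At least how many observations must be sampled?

For a mean, the margin of error is E = z·σ/√n, so n = (zσ/E)².
At 92% confidence, z = 1.751.
n = (1.751 × 5.98 / 1.32)² = 62.93
Round up: n = 63.

63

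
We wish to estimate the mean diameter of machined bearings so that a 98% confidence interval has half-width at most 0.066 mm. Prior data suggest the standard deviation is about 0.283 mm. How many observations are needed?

For a mean, the margin of error is E = z·σ/√n, so n = (zσ/E)².
At 98% confidence, z = 2.326.
n = (2.326 × 0.283 / 0.066)² = 99.47
Round up: n = 100.

100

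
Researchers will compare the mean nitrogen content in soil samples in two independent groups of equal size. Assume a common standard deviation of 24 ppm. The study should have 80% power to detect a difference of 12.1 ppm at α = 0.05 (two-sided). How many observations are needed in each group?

62 per group

For two equal groups, n per group = 2·((z_{α/2} + z_β)·σ/δ)².
z_{α/2} = 1.960; z_β = 0.842 (power 80%).
n = 2 × (2.802 × 24 / 12.1)² = 2 × 30.89 = 61.78
Round up: n = 62 per group.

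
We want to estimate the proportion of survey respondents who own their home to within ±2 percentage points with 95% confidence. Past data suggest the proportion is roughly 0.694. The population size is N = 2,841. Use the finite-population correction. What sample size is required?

For a proportion with margin E = 0.02 at 95% confidence, z = 1.960.
n = p̂(1−p̂)(z/E)² = 0.694 × 0.306 × (1.960/0.02)² = 2039.54 — call this n₀.
Finite-population correction with N = 2,841: n = n₀ / (1 + (n₀−1)/N) = 2039.54 / 1.718 = 1187.16
Round up: n = 1188.

1188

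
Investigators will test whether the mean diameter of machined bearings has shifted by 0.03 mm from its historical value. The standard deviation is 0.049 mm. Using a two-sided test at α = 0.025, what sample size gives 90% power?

34

For a one-sample z-test, n = ((z_{α/2} + z_β)·σ/δ)².
z_{α/2} = 2.241 (two-sided α = 0.025); z_β = 1.282 (power 90% → β = 0.1).
n = (3.523 × 0.049 / 0.03)² = 33.11
Round up: n = 34.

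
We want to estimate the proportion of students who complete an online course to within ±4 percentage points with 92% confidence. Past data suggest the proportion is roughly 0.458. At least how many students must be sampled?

For a proportion with margin E = 0.04 at 92% confidence, z = 1.751.
n = p̂(1−p̂)(z/E)² = 0.458 × 0.542 × (1.751/0.04)² = 475.68
Round up: n = 476.

476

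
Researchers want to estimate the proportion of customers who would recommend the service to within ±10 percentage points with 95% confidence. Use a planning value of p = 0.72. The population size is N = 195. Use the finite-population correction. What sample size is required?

For a proportion with margin E = 0.1 at 95% confidence, z = 1.960.
n = p̂(1−p̂)(z/E)² = 0.72 × 0.28 × (1.960/0.1)² = 77.45 — call this n₀.
Finite-population correction with N = 195: n = n₀ / (1 + (n₀−1)/N) = 77.45 / 1.392 = 55.64
Round up: n = 56.

56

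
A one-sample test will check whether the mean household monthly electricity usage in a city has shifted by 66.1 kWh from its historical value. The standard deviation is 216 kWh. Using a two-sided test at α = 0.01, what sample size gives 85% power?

For a one-sample z-test, n = ((z_{α/2} + z_β)·σ/δ)².
z_{α/2} = 2.576 (two-sided α = 0.01); z_β = 1.036 (power 85% → β = 0.15).
n = (3.612 × 216 / 66.1)² = 139.32
Round up: n = 140.

n = 140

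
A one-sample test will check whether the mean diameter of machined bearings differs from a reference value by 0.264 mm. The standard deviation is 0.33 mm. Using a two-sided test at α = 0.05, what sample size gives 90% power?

17

For a one-sample z-test, n = ((z_{α/2} + z_β)·σ/δ)².
z_{α/2} = 1.960 (two-sided α = 0.05); z_β = 1.282 (power 90% → β = 0.1).
n = (3.242 × 0.33 / 0.264)² = 16.42
Round up: n = 17.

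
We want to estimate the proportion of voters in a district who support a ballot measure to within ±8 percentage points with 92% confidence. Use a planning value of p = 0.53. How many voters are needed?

n = 120

For a proportion with margin E = 0.08 at 92% confidence, z = 1.751.
n = p̂(1−p̂)(z/E)² = 0.53 × 0.47 × (1.751/0.08)² = 119.33
Round up: n = 120.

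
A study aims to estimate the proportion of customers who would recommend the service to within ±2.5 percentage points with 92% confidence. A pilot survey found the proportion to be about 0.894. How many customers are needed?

n = 465

For a proportion with margin E = 0.025 at 92% confidence, z = 1.751.
n = p̂(1−p̂)(z/E)² = 0.894 × 0.106 × (1.751/0.025)² = 464.87
Round up: n = 465.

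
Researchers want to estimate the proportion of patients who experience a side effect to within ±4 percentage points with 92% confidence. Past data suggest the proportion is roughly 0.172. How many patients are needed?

n = 273

For a proportion with margin E = 0.04 at 92% confidence, z = 1.751.
n = p̂(1−p̂)(z/E)² = 0.172 × 0.828 × (1.751/0.04)² = 272.90
Round up: n = 273.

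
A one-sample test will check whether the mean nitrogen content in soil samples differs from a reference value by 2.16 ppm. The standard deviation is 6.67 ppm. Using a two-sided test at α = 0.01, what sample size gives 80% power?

For a one-sample z-test, n = ((z_{α/2} + z_β)·σ/δ)².
z_{α/2} = 2.576 (two-sided α = 0.01); z_β = 0.842 (power 80% → β = 0.2).
n = (3.418 × 6.67 / 2.16)² = 111.40
Round up: n = 112.

n = 112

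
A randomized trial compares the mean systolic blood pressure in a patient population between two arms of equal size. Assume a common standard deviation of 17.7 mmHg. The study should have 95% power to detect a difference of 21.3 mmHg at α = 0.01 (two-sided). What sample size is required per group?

For two equal groups, n per group = 2·((z_{α/2} + z_β)·σ/δ)².
z_{α/2} = 2.576; z_β = 1.645 (power 95%).
n = 2 × (4.221 × 17.7 / 21.3)² = 2 × 12.30 = 24.60
Round up: n = 25 per group.

25 per group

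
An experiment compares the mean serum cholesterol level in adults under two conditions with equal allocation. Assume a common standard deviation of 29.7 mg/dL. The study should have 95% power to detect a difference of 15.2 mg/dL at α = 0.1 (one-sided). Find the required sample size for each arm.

66 per group

For two equal groups, n per group = 2·((z_α + z_β)·σ/δ)².
z_α = 1.282; z_β = 1.645 (power 95%).
n = 2 × (2.927 × 29.7 / 15.2)² = 2 × 32.71 = 65.42
Round up: n = 66 per group.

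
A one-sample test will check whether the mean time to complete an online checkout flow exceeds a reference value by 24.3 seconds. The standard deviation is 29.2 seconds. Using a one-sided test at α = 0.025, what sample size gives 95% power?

For a one-sample z-test, n = ((z_α + z_β)·σ/δ)².
z_α = 1.960 (one-sided α = 0.025); z_β = 1.645 (power 95% → β = 0.05).
n = (3.605 × 29.2 / 24.3)² = 18.77
Round up: n = 19.

n = 19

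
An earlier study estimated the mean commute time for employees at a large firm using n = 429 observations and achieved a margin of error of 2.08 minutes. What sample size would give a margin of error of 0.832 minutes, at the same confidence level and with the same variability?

n = 2682

Margin of error scales as 1/√n, so n₂ = n₁·(E₁/E₂)².
n₂ = 429 × (2.08/0.832)² = 429 × 6.25 = 2681.25
Round up: n₂ = 2682.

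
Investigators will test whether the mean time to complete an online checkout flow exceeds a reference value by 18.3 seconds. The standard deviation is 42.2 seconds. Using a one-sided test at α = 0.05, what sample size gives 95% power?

For a one-sample z-test, n = ((z_α + z_β)·σ/δ)².
z_α = 1.645 (one-sided α = 0.05); z_β = 1.645 (power 95% → β = 0.05).
n = (3.290 × 42.2 / 18.3)² = 57.56
Round up: n = 58.

58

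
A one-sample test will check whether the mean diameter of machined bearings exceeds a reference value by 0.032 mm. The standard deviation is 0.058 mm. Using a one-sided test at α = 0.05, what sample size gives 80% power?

21

For a one-sample z-test, n = ((z_α + z_β)·σ/δ)².
z_α = 1.645 (one-sided α = 0.05); z_β = 0.842 (power 80% → β = 0.2).
n = (2.487 × 0.058 / 0.032)² = 20.32
Round up: n = 21.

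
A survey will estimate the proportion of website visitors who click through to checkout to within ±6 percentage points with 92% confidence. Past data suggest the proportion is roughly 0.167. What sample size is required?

For a proportion with margin E = 0.06 at 92% confidence, z = 1.751.
n = p̂(1−p̂)(z/E)² = 0.167 × 0.833 × (1.751/0.06)² = 118.48
Round up: n = 119.

119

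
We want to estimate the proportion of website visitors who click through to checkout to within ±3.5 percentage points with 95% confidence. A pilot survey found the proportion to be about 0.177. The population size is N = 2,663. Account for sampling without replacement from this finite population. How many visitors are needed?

391

For a proportion with margin E = 0.035 at 95% confidence, z = 1.960.
n = p̂(1−p̂)(z/E)² = 0.177 × 0.823 × (1.960/0.035)² = 456.82 — call this n₀.
Finite-population correction with N = 2,663: n = n₀ / (1 + (n₀−1)/N) = 456.82 / 1.171 = 390.11
Round up: n = 391.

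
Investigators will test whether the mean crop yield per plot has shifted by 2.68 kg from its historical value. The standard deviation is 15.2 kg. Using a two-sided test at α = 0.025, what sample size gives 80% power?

306

For a one-sample z-test, n = ((z_{α/2} + z_β)·σ/δ)².
z_{α/2} = 2.241 (two-sided α = 0.025); z_β = 0.842 (power 80% → β = 0.2).
n = (3.083 × 15.2 / 2.68)² = 305.75
Round up: n = 306.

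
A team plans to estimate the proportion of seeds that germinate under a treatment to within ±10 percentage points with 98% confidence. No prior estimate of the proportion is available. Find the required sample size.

136

For a proportion with margin E = 0.1 at 98% confidence, z = 2.326.
With no prior estimate, use p = 0.5, which maximizes p(1−p) at 0.25.
n = 0.25 × (z/E)² = 0.25 × (2.326/0.1)² = 135.26
Round up: n = 136.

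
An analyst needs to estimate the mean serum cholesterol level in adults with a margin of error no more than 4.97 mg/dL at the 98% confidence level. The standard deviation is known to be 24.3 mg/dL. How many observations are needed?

For a mean, the margin of error is E = z·σ/√n, so n = (zσ/E)².
At 98% confidence, z = 2.326.
n = (2.326 × 24.3 / 4.97)² = 129.34
Round up: n = 130.

130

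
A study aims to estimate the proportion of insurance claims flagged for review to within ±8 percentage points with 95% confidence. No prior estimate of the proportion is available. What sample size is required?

For a proportion with margin E = 0.08 at 95% confidence, z = 1.960.
With no prior estimate, use p = 0.5, which maximizes p(1−p) at 0.25.
n = 0.25 × (z/E)² = 0.25 × (1.960/0.08)² = 150.06
Round up: n = 151.

151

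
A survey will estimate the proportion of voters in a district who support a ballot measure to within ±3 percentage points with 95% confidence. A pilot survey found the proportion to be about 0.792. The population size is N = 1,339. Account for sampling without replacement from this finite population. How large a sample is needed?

For a proportion with margin E = 0.03 at 95% confidence, z = 1.960.
n = p̂(1−p̂)(z/E)² = 0.792 × 0.208 × (1.960/0.03)² = 703.17 — call this n₀.
Finite-population correction with N = 1,339: n = n₀ / (1 + (n₀−1)/N) = 703.17 / 1.524 = 461.40
Round up: n = 462.

462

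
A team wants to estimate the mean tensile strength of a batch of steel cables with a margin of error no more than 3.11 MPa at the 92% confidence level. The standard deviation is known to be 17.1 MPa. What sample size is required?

For a mean, the margin of error is E = z·σ/√n, so n = (zσ/E)².
At 92% confidence, z = 1.751.
n = (1.751 × 17.1 / 3.11)² = 92.69
Round up: n = 93.

n = 93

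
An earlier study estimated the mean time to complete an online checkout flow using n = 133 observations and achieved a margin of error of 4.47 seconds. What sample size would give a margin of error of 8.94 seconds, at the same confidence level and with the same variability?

Margin of error scales as 1/√n, so n₂ = n₁·(E₁/E₂)².
n₂ = 133 × (4.47/8.94)² = 133 × 0.25 = 33.25
Round up: n₂ = 34.

34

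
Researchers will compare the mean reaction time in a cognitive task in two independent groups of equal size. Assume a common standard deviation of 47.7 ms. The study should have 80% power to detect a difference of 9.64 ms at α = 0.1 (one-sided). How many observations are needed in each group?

221 per group

For two equal groups, n per group = 2·((z_α + z_β)·σ/δ)².
z_α = 1.282; z_β = 0.842 (power 80%).
n = 2 × (2.124 × 47.7 / 9.64)² = 2 × 110.46 = 220.92
Round up: n = 221 per group.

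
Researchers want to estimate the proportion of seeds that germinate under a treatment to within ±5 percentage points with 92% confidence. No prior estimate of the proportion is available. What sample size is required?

n = 307

For a proportion with margin E = 0.05 at 92% confidence, z = 1.751.
With no prior estimate, use p = 0.5, which maximizes p(1−p) at 0.25.
n = 0.25 × (z/E)² = 0.25 × (1.751/0.05)² = 306.60
Round up: n = 307.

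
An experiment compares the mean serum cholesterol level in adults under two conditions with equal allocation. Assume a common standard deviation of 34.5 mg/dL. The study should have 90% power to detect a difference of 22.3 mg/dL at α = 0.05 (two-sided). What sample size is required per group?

51 per group

For two equal groups, n per group = 2·((z_{α/2} + z_β)·σ/δ)².
z_{α/2} = 1.960; z_β = 1.282 (power 90%).
n = 2 × (3.242 × 34.5 / 22.3)² = 2 × 25.16 = 50.32
Round up: n = 51 per group.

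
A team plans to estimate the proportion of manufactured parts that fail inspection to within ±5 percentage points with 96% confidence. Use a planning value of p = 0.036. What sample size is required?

For a proportion with margin E = 0.05 at 96% confidence, z = 2.054.
n = p̂(1−p̂)(z/E)² = 0.036 × 0.964 × (2.054/0.05)² = 58.57
Round up: n = 59.

n = 59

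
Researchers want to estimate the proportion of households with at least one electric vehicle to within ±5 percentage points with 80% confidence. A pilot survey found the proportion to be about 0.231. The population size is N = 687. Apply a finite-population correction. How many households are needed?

100

For a proportion with margin E = 0.05 at 80% confidence, z = 1.282.
n = p̂(1−p̂)(z/E)² = 0.231 × 0.769 × (1.282/0.05)² = 116.78 — call this n₀.
Finite-population correction with N = 687: n = n₀ / (1 + (n₀−1)/N) = 116.78 / 1.169 = 99.90
Round up: n = 100.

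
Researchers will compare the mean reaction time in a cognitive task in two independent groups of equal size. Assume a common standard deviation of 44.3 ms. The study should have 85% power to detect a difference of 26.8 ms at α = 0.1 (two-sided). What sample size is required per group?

40 per group

For two equal groups, n per group = 2·((z_{α/2} + z_β)·σ/δ)².
z_{α/2} = 1.645; z_β = 1.036 (power 85%).
n = 2 × (2.681 × 44.3 / 26.8)² = 2 × 19.64 = 39.28
Round up: n = 40 per group.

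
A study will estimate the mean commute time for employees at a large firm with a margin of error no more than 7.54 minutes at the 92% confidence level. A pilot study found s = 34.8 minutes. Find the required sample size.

n = 66

For a mean, the margin of error is E = z·σ/√n, so n = (zσ/E)².
At 92% confidence, z = 1.751.
n = (1.751 × 34.8 / 7.54)² = 65.31
Round up: n = 66.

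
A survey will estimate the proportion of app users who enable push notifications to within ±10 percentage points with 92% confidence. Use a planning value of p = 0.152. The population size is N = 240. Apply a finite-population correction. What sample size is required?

For a proportion with margin E = 0.1 at 92% confidence, z = 1.751.
n = p̂(1−p̂)(z/E)² = 0.152 × 0.848 × (1.751/0.1)² = 39.52 — call this n₀.
Finite-population correction with N = 240: n = n₀ / (1 + (n₀−1)/N) = 39.52 / 1.161 = 34.04
Round up: n = 35.

35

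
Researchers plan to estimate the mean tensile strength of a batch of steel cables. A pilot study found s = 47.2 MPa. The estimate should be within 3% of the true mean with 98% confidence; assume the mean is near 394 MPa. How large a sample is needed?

For a mean, the margin of error is E = z·σ/√n, so n = (zσ/E)².
At 98% confidence, z = 2.326.
E = 3% of 394 = 11.82 MPa.
n = (2.326 × 47.2 / 11.82)² = 86.27
Round up: n = 87.

87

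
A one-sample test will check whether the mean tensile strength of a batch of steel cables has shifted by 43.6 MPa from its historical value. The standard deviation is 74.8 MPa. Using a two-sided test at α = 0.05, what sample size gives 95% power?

39

For a one-sample z-test, n = ((z_{α/2} + z_β)·σ/δ)².
z_{α/2} = 1.960 (two-sided α = 0.05); z_β = 1.645 (power 95% → β = 0.05).
n = (3.605 × 74.8 / 43.6)² = 38.25
Round up: n = 39.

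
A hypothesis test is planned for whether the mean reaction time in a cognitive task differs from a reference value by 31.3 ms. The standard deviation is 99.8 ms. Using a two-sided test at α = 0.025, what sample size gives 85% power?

110

For a one-sample z-test, n = ((z_{α/2} + z_β)·σ/δ)².
z_{α/2} = 2.241 (two-sided α = 0.025); z_β = 1.036 (power 85% → β = 0.15).
n = (3.277 × 99.8 / 31.3)² = 109.18
Round up: n = 110.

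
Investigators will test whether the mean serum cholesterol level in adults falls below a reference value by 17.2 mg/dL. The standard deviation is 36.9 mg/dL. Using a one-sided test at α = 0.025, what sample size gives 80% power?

n = 37

For a one-sample z-test, n = ((z_α + z_β)·σ/δ)².
z_α = 1.960 (one-sided α = 0.025); z_β = 0.842 (power 80% → β = 0.2).
n = (2.802 × 36.9 / 17.2)² = 36.14
Round up: n = 37.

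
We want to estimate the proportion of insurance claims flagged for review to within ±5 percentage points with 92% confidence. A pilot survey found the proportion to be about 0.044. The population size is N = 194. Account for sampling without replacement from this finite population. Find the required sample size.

n = 41

For a proportion with margin E = 0.05 at 92% confidence, z = 1.751.
n = p̂(1−p̂)(z/E)² = 0.044 × 0.956 × (1.751/0.05)² = 51.59 — call this n₀.
Finite-population correction with N = 194: n = n₀ / (1 + (n₀−1)/N) = 51.59 / 1.261 = 40.91
Round up: n = 41.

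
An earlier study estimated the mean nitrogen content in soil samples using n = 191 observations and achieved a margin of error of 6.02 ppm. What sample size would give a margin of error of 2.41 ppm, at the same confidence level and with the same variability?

1192

Margin of error scales as 1/√n, so n₂ = n₁·(E₁/E₂)².
n₂ = 191 × (6.02/2.41)² = 191 × 6.24 = 1191.84
Round up: n₂ = 1192.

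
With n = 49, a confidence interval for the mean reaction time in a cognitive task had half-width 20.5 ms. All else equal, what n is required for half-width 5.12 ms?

Margin of error scales as 1/√n, so n₂ = n₁·(E₁/E₂)².
n₂ = 49 × (20.5/5.12)² = 49 × 16.03 = 785.47
Round up: n₂ = 786.

786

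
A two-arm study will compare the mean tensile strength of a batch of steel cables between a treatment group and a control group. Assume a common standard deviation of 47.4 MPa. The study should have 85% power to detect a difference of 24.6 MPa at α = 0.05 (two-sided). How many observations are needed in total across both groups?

134 total

For two equal groups, n per group = 2·((z_{α/2} + z_β)·σ/δ)².
z_{α/2} = 1.960; z_β = 1.036 (power 85%).
n = 2 × (2.996 × 47.4 / 24.6)² = 2 × 33.32 = 66.64
Round up: n = 67 per group.
Total across both groups: 2 × 67 = 134.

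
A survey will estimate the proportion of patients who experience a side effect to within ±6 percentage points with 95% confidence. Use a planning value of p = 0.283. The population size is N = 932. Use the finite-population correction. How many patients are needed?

176

For a proportion with margin E = 0.06 at 95% confidence, z = 1.960.
n = p̂(1−p̂)(z/E)² = 0.283 × 0.717 × (1.960/0.06)² = 216.53 — call this n₀.
Finite-population correction with N = 932: n = n₀ / (1 + (n₀−1)/N) = 216.53 / 1.231 = 175.90
Round up: n = 176.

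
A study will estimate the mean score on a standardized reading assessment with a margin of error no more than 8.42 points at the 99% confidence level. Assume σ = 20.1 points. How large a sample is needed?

38

For a mean, the margin of error is E = z·σ/√n, so n = (zσ/E)².
At 99% confidence, z = 2.576.
n = (2.576 × 20.1 / 8.42)² = 37.81
Round up: n = 38.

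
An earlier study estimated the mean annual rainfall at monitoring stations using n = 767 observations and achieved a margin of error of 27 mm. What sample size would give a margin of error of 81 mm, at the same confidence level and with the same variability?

Margin of error scales as 1/√n, so n₂ = n₁·(E₁/E₂)².
n₂ = 767 × (27/81)² = 767 × 0.1111 = 85.21
Round up: n₂ = 86.

n = 86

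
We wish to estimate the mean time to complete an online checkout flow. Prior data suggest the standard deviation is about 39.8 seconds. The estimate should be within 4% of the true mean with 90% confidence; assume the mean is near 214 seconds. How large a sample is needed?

59

For a mean, the margin of error is E = z·σ/√n, so n = (zσ/E)².
At 90% confidence, z = 1.645.
E = 4% of 214 = 8.56 seconds.
n = (1.645 × 39.8 / 8.56)² = 58.50
Round up: n = 59.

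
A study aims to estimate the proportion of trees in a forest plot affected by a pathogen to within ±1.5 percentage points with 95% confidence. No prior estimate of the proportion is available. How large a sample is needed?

4269

For a proportion with margin E = 0.015 at 95% confidence, z = 1.960.
With no prior estimate, use p = 0.5, which maximizes p(1−p) at 0.25.
n = 0.25 × (z/E)² = 0.25 × (1.960/0.015)² = 4268.44
Round up: n = 4269.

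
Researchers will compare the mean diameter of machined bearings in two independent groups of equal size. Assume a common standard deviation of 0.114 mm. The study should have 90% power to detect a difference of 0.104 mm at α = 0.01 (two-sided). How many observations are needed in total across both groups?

72 total

For two equal groups, n per group = 2·((z_{α/2} + z_β)·σ/δ)².
z_{α/2} = 2.576; z_β = 1.282 (power 90%).
n = 2 × (3.858 × 0.114 / 0.104)² = 2 × 17.88 = 35.76
Round up: n = 36 per group.
Total across both groups: 2 × 36 = 72.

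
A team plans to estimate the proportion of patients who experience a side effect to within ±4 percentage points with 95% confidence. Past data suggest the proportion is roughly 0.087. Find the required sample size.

For a proportion with margin E = 0.04 at 95% confidence, z = 1.960.
n = p̂(1−p̂)(z/E)² = 0.087 × 0.913 × (1.960/0.04)² = 190.71
Round up: n = 191.

n = 191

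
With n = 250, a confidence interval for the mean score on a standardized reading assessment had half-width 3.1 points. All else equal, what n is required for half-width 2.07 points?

561

Margin of error scales as 1/√n, so n₂ = n₁·(E₁/E₂)².
n₂ = 250 × (3.1/2.07)² = 250 × 2.243 = 560.75
Round up: n₂ = 561.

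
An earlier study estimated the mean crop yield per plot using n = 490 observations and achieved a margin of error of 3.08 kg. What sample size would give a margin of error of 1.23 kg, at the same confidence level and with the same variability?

3073

Margin of error scales as 1/√n, so n₂ = n₁·(E₁/E₂)².
n₂ = 490 × (3.08/1.23)² = 490 × 6.27 = 3072.30
Round up: n₂ = 3073.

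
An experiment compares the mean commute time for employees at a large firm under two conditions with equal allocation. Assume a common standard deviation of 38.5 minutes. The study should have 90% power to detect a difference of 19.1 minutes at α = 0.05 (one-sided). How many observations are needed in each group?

For two equal groups, n per group = 2·((z_α + z_β)·σ/δ)².
z_α = 1.645; z_β = 1.282 (power 90%).
n = 2 × (2.927 × 38.5 / 19.1)² = 2 × 34.81 = 69.62
Round up: n = 70 per group.

70 per group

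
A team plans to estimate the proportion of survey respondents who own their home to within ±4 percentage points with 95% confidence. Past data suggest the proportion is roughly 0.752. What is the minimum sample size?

n = 448

For a proportion with margin E = 0.04 at 95% confidence, z = 1.960.
n = p̂(1−p̂)(z/E)² = 0.752 × 0.248 × (1.960/0.04)² = 447.78
Round up: n = 448.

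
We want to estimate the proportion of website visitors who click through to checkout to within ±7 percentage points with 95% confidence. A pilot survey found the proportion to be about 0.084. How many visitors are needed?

n = 61

For a proportion with margin E = 0.07 at 95% confidence, z = 1.960.
n = p̂(1−p̂)(z/E)² = 0.084 × 0.916 × (1.960/0.07)² = 60.32
Round up: n = 61.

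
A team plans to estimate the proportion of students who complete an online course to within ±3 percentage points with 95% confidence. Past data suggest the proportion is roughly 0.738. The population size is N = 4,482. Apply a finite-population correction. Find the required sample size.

For a proportion with margin E = 0.03 at 95% confidence, z = 1.960.
n = p̂(1−p̂)(z/E)² = 0.738 × 0.262 × (1.960/0.03)² = 825.33 — call this n₀.
Finite-population correction with N = 4,482: n = n₀ / (1 + (n₀−1)/N) = 825.33 / 1.184 = 697.07
Round up: n = 698.

n = 698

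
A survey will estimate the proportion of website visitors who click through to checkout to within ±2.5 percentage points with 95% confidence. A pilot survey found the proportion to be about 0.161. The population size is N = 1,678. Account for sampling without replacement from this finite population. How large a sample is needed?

For a proportion with margin E = 0.025 at 95% confidence, z = 1.960.
n = p̂(1−p̂)(z/E)² = 0.161 × 0.839 × (1.960/0.025)² = 830.27 — call this n₀.
Finite-population correction with N = 1,678: n = n₀ / (1 + (n₀−1)/N) = 830.27 / 1.494 = 555.74
Round up: n = 556.

556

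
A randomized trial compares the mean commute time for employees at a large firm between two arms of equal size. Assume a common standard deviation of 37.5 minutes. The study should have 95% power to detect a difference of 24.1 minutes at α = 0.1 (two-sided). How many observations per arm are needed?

53 per group

For two equal groups, n per group = 2·((z_{α/2} + z_β)·σ/δ)².
z_{α/2} = 1.645; z_β = 1.645 (power 95%).
n = 2 × (3.290 × 37.5 / 24.1)² = 2 × 26.21 = 52.42
Round up: n = 53 per group.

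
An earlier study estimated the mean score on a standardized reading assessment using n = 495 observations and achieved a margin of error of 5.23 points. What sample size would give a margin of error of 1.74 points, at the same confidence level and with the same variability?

Margin of error scales as 1/√n, so n₂ = n₁·(E₁/E₂)².
n₂ = 495 × (5.23/1.74)² = 495 × 9.035 = 4472.32
Round up: n₂ = 4473.

4473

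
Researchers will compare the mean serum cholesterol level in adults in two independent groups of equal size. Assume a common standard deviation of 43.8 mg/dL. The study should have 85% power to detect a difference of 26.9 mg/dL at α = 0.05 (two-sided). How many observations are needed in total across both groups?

For two equal groups, n per group = 2·((z_{α/2} + z_β)·σ/δ)².
z_{α/2} = 1.960; z_β = 1.036 (power 85%).
n = 2 × (2.996 × 43.8 / 26.9)² = 2 × 23.80 = 47.60
Round up: n = 48 per group.
Total across both groups: 2 × 48 = 96.

96 total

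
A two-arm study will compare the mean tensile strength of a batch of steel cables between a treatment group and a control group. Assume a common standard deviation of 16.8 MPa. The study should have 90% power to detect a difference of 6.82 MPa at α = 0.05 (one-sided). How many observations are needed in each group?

For two equal groups, n per group = 2·((z_α + z_β)·σ/δ)².
z_α = 1.645; z_β = 1.282 (power 90%).
n = 2 × (2.927 × 16.8 / 6.82)² = 2 × 51.99 = 103.98
Round up: n = 104 per group.

104 per group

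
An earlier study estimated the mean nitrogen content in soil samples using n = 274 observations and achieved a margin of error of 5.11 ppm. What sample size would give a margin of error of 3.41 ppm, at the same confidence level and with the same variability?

616

Margin of error scales as 1/√n, so n₂ = n₁·(E₁/E₂)².
n₂ = 274 × (5.11/3.41)² = 274 × 2.246 = 615.40
Round up: n₂ = 616.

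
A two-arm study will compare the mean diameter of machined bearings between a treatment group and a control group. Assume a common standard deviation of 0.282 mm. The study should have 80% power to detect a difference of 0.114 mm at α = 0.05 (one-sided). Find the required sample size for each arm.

76 per group

For two equal groups, n per group = 2·((z_α + z_β)·σ/δ)².
z_α = 1.645; z_β = 0.842 (power 80%).
n = 2 × (2.487 × 0.282 / 0.114)² = 2 × 37.85 = 75.70
Round up: n = 76 per group.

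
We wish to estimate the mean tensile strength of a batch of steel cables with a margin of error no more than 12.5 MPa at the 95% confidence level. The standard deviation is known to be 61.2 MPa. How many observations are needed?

For a mean, the margin of error is E = z·σ/√n, so n = (zσ/E)².
At 95% confidence, z = 1.960.
n = (1.960 × 61.2 / 12.5)² = 92.09
Round up: n = 93.

n = 93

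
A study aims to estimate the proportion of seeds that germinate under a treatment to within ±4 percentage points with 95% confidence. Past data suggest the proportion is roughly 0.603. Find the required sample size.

575

For a proportion with margin E = 0.04 at 95% confidence, z = 1.960.
n = p̂(1−p̂)(z/E)² = 0.603 × 0.397 × (1.960/0.04)² = 574.78
Round up: n = 575.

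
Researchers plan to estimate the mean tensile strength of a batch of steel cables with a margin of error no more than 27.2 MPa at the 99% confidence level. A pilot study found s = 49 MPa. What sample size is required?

For a mean, the margin of error is E = z·σ/√n, so n = (zσ/E)².
At 99% confidence, z = 2.576.
n = (2.576 × 49 / 27.2)² = 21.54
Round up: n = 22.

n = 22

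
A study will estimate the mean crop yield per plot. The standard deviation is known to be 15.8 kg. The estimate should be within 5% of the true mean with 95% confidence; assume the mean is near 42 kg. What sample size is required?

218

For a mean, the margin of error is E = z·σ/√n, so n = (zσ/E)².
At 95% confidence, z = 1.960.
E = 5% of 42 = 2.1 kg.
n = (1.960 × 15.8 / 2.1)² = 217.46
Round up: n = 218.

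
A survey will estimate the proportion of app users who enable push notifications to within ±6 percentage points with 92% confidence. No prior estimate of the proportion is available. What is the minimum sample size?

213

For a proportion with margin E = 0.06 at 92% confidence, z = 1.751.
With no prior estimate, use p = 0.5, which maximizes p(1−p) at 0.25.
n = 0.25 × (z/E)² = 0.25 × (1.751/0.06)² = 212.92
Round up: n = 213.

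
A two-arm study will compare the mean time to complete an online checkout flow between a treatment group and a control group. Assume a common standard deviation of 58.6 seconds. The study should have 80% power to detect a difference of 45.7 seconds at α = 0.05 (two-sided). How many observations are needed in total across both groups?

For two equal groups, n per group = 2·((z_{α/2} + z_β)·σ/δ)².
z_{α/2} = 1.960; z_β = 0.842 (power 80%).
n = 2 × (2.802 × 58.6 / 45.7)² = 2 × 12.91 = 25.82
Round up: n = 26 per group.
Total across both groups: 2 × 26 = 52.

52 total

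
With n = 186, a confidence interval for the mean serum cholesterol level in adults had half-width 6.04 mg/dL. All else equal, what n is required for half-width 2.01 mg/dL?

Margin of error scales as 1/√n, so n₂ = n₁·(E₁/E₂)².
n₂ = 186 × (6.04/2.01)² = 186 × 9.03 = 1679.58
Round up: n₂ = 1680.

1680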